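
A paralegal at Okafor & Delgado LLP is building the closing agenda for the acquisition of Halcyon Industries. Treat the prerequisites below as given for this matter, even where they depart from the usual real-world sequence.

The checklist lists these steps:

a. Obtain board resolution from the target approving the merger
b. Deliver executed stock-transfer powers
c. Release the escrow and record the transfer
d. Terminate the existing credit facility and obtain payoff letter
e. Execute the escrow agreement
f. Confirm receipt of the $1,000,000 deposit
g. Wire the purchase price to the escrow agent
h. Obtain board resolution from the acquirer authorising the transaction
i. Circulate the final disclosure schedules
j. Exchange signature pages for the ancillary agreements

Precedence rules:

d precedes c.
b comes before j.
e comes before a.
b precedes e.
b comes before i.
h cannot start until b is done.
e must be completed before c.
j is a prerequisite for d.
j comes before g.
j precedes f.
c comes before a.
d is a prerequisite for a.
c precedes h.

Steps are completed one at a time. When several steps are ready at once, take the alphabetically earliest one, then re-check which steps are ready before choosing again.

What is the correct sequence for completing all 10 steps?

b is the only step with nothing outstanding, so it goes first.
e, i and j are all available; e has the earlier label → e.
Now i and j have their prerequisites met. i has the earlier label, so i next.
j needed b, now all done → j.
Ready: d, f and g. d has the earlier label → d.
Now c, f and g have their prerequisites met. c has the earlier label, so c next.
a and h now also ready, so the ready set is {a, f, g, h}; a has the earlier label → a.
f, g and h are all available; f has the earlier label → f.
g and h are both available; g has the earlier label → g.
That leaves h as the only ready step → h.

b → e → i → j → d → c → a → f → g → h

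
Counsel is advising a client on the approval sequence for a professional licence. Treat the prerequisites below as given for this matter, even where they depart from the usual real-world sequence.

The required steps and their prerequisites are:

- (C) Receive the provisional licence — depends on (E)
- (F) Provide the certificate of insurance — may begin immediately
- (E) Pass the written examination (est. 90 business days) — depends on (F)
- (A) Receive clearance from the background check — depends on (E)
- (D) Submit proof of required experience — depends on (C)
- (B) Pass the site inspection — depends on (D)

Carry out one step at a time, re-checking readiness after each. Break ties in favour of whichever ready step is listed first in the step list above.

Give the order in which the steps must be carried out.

(F), (E), (C), (A), (D), (B)

(F) has no prerequisites → (F) first.
(E) needed (F), now all done → (E).
Now (C) and (A) have their prerequisites met. (C) is listed earlier, so (C) next.
Now (A) and (D) have their prerequisites met. (A) is listed earlier, so (A) next.
(D) needed (C), now all done → (D).
(B) needed (D), now all done → (B).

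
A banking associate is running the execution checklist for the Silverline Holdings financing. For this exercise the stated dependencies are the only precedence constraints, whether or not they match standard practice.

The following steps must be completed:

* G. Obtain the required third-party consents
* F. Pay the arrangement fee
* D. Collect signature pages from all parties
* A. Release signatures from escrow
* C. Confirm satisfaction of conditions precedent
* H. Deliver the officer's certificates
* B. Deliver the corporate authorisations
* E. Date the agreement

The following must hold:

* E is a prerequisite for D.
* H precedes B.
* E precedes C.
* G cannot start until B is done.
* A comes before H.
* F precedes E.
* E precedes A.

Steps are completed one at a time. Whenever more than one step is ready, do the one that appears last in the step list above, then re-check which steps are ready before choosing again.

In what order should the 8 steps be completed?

F → E → C → A → H → B → D → G

Only F has no prerequisites, so it is first.
E needed F, now all done → E.
Ready: C, A and D. C is listed later → C.
A and D are both available; A is listed later → A.
H now also ready, so the ready set is {H, D}; H is listed later → H.
Ready: B and D. B is listed later → B.
G now also ready, so the ready set is {D, G}; D is listed later → D.
G needed B, now all done → G.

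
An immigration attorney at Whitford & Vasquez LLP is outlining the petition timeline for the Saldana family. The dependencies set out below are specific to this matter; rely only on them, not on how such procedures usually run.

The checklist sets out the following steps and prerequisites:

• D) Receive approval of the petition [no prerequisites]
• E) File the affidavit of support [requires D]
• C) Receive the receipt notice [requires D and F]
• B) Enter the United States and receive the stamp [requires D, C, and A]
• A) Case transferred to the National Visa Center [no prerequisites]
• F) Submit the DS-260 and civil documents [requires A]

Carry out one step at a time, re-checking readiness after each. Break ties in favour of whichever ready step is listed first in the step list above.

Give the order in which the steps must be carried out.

D and A have no prerequisites; D is listed earlier, so D is first.
E now also ready, so the ready set is {E, A}; E is listed earlier → E.
Next only A has its prerequisites met → A.
F needed A, now all done → F.
C is the only step now ready → C.
B needed D, C and A, now all done → B.

D → E → A → F → C → B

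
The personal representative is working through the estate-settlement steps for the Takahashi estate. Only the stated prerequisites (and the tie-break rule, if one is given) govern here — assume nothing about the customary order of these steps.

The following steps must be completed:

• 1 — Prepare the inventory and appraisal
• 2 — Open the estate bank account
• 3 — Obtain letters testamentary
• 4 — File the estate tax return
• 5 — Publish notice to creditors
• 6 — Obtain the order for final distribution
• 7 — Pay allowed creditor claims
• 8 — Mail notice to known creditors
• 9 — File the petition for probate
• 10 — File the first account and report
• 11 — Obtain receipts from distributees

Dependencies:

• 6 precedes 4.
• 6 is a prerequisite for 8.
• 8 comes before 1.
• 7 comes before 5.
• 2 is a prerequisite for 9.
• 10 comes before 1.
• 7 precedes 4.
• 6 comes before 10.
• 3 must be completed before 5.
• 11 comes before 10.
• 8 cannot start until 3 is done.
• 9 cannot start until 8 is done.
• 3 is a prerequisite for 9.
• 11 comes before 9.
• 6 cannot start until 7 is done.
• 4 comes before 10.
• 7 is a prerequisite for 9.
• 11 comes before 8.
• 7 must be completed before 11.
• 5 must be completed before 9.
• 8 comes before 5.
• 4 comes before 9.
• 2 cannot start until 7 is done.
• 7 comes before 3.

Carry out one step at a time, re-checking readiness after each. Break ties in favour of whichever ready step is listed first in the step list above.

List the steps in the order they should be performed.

Only 7 has no prerequisites, so it is first.
Ready: 2, 3, 6 and 11. 2 is listed earlier → 2.
Now 3, 6 and 11 have their prerequisites met. 3 is listed earlier, so 3 next.
6 and 11 are both available; 6 is listed earlier → 6.
4 and 11 are both available; 4 is listed earlier → 4.
11 needed 7, now all done → 11.
Now 8 and 10 have their prerequisites met. 8 is listed earlier, so 8 next.
5 now also ready, so the ready set is {5, 10}; 5 is listed earlier → 5.
9 and 10 are both available; 9 is listed earlier → 9.
That leaves 10 as the only ready step → 10.
That leaves 1 as the only ready step → 1.

7 2 3 6 4 11 8 5 9 10 1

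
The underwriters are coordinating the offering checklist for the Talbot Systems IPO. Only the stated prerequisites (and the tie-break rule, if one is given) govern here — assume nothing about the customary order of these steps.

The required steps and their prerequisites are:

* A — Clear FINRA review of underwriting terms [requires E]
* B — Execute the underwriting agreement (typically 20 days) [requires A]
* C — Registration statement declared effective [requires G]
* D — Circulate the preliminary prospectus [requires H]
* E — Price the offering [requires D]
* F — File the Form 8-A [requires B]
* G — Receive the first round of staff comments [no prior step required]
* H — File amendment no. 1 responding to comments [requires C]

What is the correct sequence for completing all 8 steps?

G has no prerequisites → G first.
C needed G, now all done → C.
That leaves H as the only ready step → H.
D needed H, now all done → D.
E needed D, now all done → E.
Next only A has its prerequisites met → A.
That leaves B as the only ready step → B.
That leaves F as the only ready step → F.

G, C, H, D, E, A, B, F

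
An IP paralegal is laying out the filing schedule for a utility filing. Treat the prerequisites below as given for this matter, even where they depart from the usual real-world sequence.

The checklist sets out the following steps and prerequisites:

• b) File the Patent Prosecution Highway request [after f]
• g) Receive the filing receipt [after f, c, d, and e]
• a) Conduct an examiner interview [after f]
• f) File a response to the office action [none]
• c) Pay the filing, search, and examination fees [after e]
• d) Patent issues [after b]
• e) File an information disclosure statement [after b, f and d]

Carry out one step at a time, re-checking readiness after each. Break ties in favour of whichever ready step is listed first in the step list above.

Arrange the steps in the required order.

f, b, a, d, e, c, g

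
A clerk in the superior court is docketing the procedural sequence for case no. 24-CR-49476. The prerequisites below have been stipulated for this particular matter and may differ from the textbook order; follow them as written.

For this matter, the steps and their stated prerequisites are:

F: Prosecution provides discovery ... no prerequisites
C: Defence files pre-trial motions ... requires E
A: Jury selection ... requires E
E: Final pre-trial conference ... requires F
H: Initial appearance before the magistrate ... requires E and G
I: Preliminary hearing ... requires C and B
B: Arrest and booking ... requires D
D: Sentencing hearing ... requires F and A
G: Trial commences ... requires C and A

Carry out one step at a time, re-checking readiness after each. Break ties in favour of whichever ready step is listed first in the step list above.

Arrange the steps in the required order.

F → E → C → A → D → B → I → G → H

F has no prerequisites → F first.
E needed F, now all done → E.
Ready: C and A. C is listed earlier → C.
A needed E, now all done → A.
Ready: D and G. D is listed earlier → D.
B now also ready, so the ready set is {B, G}; B is listed earlier → B.
Ready: I and G. I is listed earlier → I.
Next only G has its prerequisites met → G.
Next only H has its prerequisites met → H.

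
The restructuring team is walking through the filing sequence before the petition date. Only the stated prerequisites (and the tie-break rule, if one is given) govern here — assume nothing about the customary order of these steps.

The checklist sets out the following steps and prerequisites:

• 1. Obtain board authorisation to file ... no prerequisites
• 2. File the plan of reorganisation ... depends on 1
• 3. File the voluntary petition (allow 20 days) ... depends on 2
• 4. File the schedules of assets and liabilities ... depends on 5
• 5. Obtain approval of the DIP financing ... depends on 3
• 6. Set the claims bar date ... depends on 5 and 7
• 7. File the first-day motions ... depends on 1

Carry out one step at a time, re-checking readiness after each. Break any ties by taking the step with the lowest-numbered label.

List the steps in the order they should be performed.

1, 2, 3, 5, 4, 7, 6

1 is the only step with nothing outstanding, so it goes first.
Now 2 and 7 have their prerequisites met. 2 has the earlier label, so 2 next.
Now 3 and 7 have their prerequisites met. 3 has the earlier label, so 3 next.
Now 5 and 7 have their prerequisites met. 5 has the earlier label, so 5 next.
4 now also ready, so the ready set is {4, 7}; 4 has the earlier label → 4.
7 needed 1, now all done → 7.
6 is the only step now ready → 6.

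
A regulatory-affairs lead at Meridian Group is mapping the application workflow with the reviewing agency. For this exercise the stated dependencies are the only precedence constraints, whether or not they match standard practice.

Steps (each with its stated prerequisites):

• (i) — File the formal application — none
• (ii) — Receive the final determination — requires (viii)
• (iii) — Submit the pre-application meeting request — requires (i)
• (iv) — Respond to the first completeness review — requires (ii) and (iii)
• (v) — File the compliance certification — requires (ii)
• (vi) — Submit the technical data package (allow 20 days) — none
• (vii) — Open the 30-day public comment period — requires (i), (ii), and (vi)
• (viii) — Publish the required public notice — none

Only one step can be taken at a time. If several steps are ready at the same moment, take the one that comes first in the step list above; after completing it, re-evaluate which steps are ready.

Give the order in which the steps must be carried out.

(i), (vi) and (viii) have no prerequisites; (i) is listed earlier, so (i) is first.
(iii) now also ready, so the ready set is {(iii), (vi), (viii)}; (iii) is listed earlier → (iii).
Now (vi) and (viii) have their prerequisites met. (vi) is listed earlier, so (vi) next.
That leaves (viii) as the only ready step → (viii).
(ii) needed (viii), now all done → (ii).
Now (iv), (v) and (vii) have their prerequisites met. (iv) is listed earlier, so (iv) next.
Ready: (v) and (vii). (v) is listed earlier → (v).
Next only (vii) has its prerequisites met → (vii).

(i), (iii), (vi), (viii), (ii), (iv), (v), (vii)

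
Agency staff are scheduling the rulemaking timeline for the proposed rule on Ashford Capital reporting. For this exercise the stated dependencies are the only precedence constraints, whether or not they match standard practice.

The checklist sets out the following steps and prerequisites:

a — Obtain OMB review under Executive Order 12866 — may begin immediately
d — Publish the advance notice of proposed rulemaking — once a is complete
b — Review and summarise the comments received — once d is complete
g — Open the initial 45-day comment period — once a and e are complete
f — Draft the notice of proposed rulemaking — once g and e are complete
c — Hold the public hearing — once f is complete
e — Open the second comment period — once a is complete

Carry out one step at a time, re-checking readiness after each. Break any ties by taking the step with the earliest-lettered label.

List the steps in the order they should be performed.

a, d, b, e, g, f, c

a is the only step with nothing outstanding, so it goes first.
d and e are both available; d has the earlier label → d.
b now also ready, so the ready set is {b, e}; b has the earlier label → b.
Next only e has its prerequisites met → e.
Next only g has its prerequisites met → g.
Next only f has its prerequisites met → f.
Next only c has its prerequisites met → c.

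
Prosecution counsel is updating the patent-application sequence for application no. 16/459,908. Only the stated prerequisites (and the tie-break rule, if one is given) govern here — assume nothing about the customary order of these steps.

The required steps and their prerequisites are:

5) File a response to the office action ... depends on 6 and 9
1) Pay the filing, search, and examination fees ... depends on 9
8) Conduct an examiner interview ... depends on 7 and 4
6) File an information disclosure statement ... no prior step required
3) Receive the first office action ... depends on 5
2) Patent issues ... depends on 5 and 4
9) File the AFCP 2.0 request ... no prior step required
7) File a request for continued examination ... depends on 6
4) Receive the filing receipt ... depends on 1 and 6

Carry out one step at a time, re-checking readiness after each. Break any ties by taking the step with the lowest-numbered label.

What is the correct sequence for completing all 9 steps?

6 7 9 1 4 5 2 3 8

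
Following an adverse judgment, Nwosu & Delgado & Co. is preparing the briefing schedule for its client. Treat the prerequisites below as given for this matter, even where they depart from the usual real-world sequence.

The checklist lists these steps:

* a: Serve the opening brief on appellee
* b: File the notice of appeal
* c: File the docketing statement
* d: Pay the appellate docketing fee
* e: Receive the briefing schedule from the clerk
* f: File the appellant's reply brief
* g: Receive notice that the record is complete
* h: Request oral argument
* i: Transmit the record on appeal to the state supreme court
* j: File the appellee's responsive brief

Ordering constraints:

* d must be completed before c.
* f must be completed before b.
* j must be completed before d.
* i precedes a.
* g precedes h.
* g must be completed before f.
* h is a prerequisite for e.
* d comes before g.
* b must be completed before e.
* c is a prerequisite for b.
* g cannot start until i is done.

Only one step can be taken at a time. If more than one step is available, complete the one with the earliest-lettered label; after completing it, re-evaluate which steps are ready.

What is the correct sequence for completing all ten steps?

i and j have no prerequisites; i has the earlier label, so i is first.
a now also ready, so the ready set is {a, j}; a has the earlier label → a.
Next only j has its prerequisites met → j.
d needed j, now all done → d.
Ready: c and g. c has the earlier label → c.
That leaves g as the only ready step → g.
Ready: f and h. f has the earlier label → f.
b now also ready, so the ready set is {b, h}; b has the earlier label → b.
That leaves h as the only ready step → h.
e is the only step now ready → e.

i a j d c g f b h e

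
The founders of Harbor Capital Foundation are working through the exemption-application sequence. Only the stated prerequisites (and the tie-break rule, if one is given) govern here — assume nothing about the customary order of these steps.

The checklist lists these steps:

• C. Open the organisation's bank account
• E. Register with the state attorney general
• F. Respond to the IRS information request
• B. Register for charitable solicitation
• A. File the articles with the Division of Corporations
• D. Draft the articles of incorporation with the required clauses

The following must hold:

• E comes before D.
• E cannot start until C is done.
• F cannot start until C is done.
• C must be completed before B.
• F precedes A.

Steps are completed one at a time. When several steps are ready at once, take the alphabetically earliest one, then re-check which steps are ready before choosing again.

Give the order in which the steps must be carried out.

C, B, E, D, F, A

C is the only step with nothing outstanding, so it goes first.
B, E and F are all available; B has the earlier label → B.
Now E and F have their prerequisites met. E has the earlier label, so E next.
Now D and F have their prerequisites met. D has the earlier label, so D next.
F is the only step now ready → F.
That leaves A as the only ready step → A.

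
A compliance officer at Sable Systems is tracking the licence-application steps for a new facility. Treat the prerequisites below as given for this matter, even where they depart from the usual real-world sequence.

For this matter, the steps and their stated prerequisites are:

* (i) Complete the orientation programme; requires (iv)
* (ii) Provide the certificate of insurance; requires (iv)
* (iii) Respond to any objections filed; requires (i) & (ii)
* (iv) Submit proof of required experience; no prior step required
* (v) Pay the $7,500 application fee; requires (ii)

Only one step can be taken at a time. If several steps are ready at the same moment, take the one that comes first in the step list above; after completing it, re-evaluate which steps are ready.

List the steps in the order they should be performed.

(iv) (i) (ii) (iii) (v)

Only (iv) has no prerequisites, so it is first.
Ready: (i) and (ii). (i) is listed earlier → (i).
That leaves (ii) as the only ready step → (ii).
Now (iii) and (v) have their prerequisites met. (iii) is listed earlier, so (iii) next.
(v) is the only step now ready → (v).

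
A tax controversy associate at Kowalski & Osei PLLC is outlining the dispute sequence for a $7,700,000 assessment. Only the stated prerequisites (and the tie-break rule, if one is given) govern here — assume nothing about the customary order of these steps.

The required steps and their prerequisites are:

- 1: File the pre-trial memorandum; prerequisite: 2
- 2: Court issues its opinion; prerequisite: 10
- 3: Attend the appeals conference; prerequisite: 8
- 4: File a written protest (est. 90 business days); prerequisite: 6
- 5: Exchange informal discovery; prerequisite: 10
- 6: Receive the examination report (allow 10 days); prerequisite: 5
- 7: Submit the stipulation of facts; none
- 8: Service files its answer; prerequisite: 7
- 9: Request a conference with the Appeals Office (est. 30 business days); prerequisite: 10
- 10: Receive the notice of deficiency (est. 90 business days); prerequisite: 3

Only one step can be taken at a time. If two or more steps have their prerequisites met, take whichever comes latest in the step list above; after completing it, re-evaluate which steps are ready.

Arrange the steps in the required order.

7 has no prerequisites → 7 first.
That leaves 8 as the only ready step → 8.
3 needed 8, now all done → 3.
That leaves 10 as the only ready step → 10.
Ready: 9, 5 and 2. 9 is listed later → 9.
Ready: 5 and 2. 5 is listed later → 5.
Ready: 6 and 2. 6 is listed later → 6.
4 now also ready, so the ready set is {4, 2}; 4 is listed later → 4.
Next only 2 has its prerequisites met → 2.
That leaves 1 as the only ready step → 1.

7, 8, 3, 10, 9, 5, 6, 4, 2, 1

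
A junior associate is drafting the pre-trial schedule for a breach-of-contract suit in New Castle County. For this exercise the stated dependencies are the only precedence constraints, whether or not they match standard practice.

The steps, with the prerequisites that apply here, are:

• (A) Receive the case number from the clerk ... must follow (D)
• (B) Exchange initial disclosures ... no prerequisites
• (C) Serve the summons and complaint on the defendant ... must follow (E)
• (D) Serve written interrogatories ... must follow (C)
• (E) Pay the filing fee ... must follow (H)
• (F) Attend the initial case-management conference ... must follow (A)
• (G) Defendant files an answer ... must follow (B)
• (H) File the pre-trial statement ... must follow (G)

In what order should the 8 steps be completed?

(B) → (G) → (H) → (E) → (C) → (D) → (A) → (F)

(B) is the only step with nothing outstanding, so it goes first.
Next only (G) has its prerequisites met → (G).
(H) needed (G), now all done → (H).
Next only (E) has its prerequisites met → (E).
Next only (C) has its prerequisites met → (C).
(D) is the only step now ready → (D).
Next only (A) has its prerequisites met → (A).
That leaves (F) as the only ready step → (F).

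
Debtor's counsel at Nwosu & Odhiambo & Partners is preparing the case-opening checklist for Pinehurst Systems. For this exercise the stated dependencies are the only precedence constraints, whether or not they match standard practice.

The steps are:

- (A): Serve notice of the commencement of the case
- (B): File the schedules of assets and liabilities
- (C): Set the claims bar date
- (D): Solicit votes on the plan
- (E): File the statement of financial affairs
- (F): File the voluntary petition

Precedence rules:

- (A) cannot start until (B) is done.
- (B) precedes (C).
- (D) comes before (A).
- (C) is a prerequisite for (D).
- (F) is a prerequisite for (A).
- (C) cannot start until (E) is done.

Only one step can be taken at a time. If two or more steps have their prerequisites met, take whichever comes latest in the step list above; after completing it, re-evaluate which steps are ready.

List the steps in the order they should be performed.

Nothing is required for (F), (E) and (B). (F) is listed later → (F) first.
Now (E) and (B) have their prerequisites met. (E) is listed later, so (E) next.
That leaves (B) as the only ready step → (B).
Next only (C) has its prerequisites met → (C).
Next only (D) has its prerequisites met → (D).
(A) is the only step now ready → (A).

(F), (E), (B), (C), (D), (A)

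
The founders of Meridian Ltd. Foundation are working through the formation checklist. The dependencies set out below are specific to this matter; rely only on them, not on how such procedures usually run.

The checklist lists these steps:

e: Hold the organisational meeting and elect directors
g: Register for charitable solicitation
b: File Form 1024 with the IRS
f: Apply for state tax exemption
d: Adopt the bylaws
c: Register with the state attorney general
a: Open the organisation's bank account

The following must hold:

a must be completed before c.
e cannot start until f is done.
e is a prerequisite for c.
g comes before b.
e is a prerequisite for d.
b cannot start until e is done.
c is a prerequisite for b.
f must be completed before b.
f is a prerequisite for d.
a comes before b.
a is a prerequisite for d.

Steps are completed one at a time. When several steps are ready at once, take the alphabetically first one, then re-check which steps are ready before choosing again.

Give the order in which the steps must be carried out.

a, f and g have no prerequisites; a has the earlier label, so a is first.
Now f and g have their prerequisites met. f has the earlier label, so f next.
e now also ready, so the ready set is {e, g}; e has the earlier label → e.
Now c, d and g have their prerequisites met. c has the earlier label, so c next.
d and g are both available; d has the earlier label → d.
That leaves g as the only ready step → g.
b needed a, c, e, f and g, now all done → b.

a, f, e, c, d, g, b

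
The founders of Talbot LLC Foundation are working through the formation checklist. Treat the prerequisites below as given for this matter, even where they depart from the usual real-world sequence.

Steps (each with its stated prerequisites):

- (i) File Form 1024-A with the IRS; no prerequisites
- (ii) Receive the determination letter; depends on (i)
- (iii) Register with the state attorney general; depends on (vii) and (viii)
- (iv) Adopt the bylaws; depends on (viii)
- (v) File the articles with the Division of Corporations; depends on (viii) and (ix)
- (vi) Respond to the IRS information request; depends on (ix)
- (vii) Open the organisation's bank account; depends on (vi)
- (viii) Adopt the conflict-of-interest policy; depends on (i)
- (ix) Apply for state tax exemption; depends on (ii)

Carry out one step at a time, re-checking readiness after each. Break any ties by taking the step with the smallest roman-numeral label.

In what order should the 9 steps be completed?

(i) → (ii) → (viii) → (iv) → (ix) → (v) → (vi) → (vii) → (iii)

(i) is the only step with nothing outstanding, so it goes first.
Now (ii) and (viii) have their prerequisites met. (ii) has the earlier label, so (ii) next.
Now (viii) and (ix) have their prerequisites met. (viii) has the earlier label, so (viii) next.
(iv) now also ready, so the ready set is {(iv), (ix)}; (iv) has the earlier label → (iv).
(ix) is the only step now ready → (ix).
Ready: (v) and (vi). (v) has the earlier label → (v).
(vi) needed (ix), now all done → (vi).
(vii) needed (vi), now all done → (vii).
(iii) is the only step now ready → (iii).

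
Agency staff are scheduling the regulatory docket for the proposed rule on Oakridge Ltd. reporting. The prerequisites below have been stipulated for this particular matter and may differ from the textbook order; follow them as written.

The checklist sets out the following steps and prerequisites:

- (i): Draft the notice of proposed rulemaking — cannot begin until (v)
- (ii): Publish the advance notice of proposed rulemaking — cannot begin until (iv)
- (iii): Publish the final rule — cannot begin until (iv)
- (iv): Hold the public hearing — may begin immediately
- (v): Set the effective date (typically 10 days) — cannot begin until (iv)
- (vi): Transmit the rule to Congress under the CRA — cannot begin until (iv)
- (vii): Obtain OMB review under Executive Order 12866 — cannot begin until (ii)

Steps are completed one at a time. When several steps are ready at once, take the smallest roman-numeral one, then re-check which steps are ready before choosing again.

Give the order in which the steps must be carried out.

(iv), (ii), (iii), (v), (i), (vi), (vii)

Only (iv) has no prerequisites, so it is first.
Ready: (ii), (iii), (v) and (vi). (ii) has the earlier label → (ii).
(iii), (v), (vi) and (vii) are all available; (iii) has the earlier label → (iii).
Ready: (v), (vi) and (vii). (v) has the earlier label → (v).
Ready: (i), (vi) and (vii). (i) has the earlier label → (i).
Now (vi) and (vii) have their prerequisites met. (vi) has the earlier label, so (vi) next.
(vii) needed (ii), now all done → (vii).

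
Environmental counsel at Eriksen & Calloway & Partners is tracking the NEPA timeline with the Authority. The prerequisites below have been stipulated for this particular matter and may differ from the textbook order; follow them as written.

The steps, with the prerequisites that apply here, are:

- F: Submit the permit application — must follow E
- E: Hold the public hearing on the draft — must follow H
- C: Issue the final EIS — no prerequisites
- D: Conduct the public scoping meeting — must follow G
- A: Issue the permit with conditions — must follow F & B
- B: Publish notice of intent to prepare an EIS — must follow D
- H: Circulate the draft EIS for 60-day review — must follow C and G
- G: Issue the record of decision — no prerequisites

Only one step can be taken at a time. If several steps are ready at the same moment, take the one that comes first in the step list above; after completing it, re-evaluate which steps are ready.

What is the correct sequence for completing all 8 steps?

C, G, D, B, H, E, F, A

Nothing is required for C and G. C is listed earlier → C first.
G is the only step now ready → G.
Ready: D and H. D is listed earlier → D.
B and H are both available; B is listed earlier → B.
Next only H has its prerequisites met → H.
That leaves E as the only ready step → E.
F needed E, now all done → F.
A needed F and B, now all done → A.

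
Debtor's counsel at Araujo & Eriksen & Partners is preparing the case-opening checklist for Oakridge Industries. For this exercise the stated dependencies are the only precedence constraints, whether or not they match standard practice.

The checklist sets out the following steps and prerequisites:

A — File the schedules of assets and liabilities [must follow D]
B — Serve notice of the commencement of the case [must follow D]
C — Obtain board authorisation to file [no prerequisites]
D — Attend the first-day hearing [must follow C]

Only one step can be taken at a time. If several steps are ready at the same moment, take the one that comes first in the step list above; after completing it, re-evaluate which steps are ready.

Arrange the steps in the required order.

C has no prerequisites → C first.
D needed C, now all done → D.
A and B are both available; A is listed earlier → A.
B needed D, now all done → B.

C, D, A, B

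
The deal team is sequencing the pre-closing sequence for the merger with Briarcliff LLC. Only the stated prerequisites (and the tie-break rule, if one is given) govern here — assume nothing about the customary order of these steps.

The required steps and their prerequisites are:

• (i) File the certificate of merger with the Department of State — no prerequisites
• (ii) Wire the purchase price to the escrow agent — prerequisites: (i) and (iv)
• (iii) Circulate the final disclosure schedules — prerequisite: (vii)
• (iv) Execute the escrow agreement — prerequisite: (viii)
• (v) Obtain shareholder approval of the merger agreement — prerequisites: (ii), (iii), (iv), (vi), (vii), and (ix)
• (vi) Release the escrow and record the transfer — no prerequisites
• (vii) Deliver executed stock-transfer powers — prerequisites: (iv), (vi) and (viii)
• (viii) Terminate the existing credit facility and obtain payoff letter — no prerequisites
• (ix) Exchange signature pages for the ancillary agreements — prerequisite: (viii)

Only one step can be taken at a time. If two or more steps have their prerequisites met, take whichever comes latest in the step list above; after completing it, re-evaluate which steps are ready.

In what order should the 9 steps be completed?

(viii), (ix), (vi), (iv), (vii), (iii), (i), (ii), (v)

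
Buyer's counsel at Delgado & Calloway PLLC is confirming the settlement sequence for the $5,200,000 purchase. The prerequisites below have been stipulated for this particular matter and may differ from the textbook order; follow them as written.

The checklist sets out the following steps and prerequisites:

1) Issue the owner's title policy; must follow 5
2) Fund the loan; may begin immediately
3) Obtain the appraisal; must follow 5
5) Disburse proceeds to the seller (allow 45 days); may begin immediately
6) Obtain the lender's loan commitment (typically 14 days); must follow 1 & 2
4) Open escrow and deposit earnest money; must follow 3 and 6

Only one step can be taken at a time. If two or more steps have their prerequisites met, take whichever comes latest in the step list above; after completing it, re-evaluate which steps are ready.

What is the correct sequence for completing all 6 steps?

5, 3, 2, 1, 6, 4

Nothing is required for 5 and 2. 5 is listed later → 5 first.
Now 3, 2 and 1 have their prerequisites met. 3 is listed later, so 3 next.
2 and 1 are both available; 2 is listed later → 2.
1 needed 5, now all done → 1.
Next only 6 has its prerequisites met → 6.
That leaves 4 as the only ready step → 4.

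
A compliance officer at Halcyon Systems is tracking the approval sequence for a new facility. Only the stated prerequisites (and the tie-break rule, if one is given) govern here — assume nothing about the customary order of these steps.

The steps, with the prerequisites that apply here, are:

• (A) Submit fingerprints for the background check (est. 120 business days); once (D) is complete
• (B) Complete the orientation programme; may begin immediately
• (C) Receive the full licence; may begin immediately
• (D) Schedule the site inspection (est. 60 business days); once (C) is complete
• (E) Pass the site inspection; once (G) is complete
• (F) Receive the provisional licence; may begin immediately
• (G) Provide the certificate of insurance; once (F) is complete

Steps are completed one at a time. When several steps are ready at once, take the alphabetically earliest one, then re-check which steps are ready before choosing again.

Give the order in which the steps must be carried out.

(B), (C), (D), (A), (F), (G), (E)

Nothing is required for (B), (C) and (F). (B) has the earlier label → (B) first.
Ready: (C) and (F). (C) has the earlier label → (C).
(D) now also ready, so the ready set is {(D), (F)}; (D) has the earlier label → (D).
(A) now also ready, so the ready set is {(A), (F)}; (A) has the earlier label → (A).
That leaves (F) as the only ready step → (F).
That leaves (G) as the only ready step → (G).
(E) needed (G), now all done → (E).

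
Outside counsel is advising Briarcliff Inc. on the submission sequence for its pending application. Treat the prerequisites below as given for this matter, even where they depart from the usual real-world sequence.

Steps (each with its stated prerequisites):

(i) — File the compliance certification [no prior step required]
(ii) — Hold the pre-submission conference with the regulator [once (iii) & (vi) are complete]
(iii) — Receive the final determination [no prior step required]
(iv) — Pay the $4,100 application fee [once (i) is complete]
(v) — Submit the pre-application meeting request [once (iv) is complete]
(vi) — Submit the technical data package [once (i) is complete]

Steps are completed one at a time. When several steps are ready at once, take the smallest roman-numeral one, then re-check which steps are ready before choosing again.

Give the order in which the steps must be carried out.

(i) → (iii) → (iv) → (v) → (vi) → (ii)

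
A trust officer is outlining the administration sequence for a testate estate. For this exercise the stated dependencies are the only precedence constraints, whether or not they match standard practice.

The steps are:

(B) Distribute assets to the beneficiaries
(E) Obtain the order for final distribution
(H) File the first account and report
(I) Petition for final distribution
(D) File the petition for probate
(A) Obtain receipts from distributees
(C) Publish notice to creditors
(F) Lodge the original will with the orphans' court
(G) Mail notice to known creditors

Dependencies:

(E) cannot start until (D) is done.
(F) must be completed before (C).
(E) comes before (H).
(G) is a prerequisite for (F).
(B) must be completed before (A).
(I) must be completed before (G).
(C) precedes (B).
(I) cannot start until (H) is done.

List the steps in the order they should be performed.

(D), (E), (H), (I), (G), (F), (C), (B), (A)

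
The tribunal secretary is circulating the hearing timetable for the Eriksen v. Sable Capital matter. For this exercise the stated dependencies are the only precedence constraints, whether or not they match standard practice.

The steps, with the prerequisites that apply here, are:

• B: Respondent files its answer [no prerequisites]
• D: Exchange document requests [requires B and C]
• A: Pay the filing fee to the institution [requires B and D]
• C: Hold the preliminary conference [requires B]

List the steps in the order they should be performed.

B → C → D → A

B is the only step with nothing outstanding, so it goes first.
C needed B, now all done → C.
Next only D has its prerequisites met → D.
Next only A has its prerequisites met → A.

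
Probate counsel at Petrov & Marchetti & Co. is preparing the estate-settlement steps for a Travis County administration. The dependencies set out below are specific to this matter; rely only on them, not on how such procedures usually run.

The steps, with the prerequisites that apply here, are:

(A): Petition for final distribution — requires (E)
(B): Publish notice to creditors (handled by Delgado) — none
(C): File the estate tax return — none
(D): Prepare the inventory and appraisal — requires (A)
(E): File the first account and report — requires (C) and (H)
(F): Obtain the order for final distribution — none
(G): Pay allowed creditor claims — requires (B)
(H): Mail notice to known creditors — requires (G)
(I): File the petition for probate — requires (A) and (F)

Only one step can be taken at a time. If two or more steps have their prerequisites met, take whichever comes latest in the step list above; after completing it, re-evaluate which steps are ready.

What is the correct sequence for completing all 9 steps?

(F), (C), (B), (G), (H), (E), (A), (I), (D)

(F), (C) and (B) have no prerequisites; (F) is listed later, so (F) is first.
Ready: (C) and (B). (C) is listed later → (C).
Next only (B) has its prerequisites met → (B).
(G) needed (B), now all done → (G).
That leaves (H) as the only ready step → (H).
(E) is the only step now ready → (E).
(A) is the only step now ready → (A).
Now (I) and (D) have their prerequisites met. (I) is listed later, so (I) next.
(D) needed (A), now all done → (D).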